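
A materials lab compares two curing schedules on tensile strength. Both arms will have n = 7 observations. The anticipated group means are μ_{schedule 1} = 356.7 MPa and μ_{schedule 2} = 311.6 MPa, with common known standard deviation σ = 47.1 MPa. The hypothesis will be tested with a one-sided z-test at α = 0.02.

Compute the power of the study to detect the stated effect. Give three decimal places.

Standardized effect: d = |μ_{schedule 1} − μ_{schedule 2}| / σ = |356.7 − 311.6| / 47.1 = 0.9575
Noncentrality parameter: δ = d·√(n/2) = 0.9575 × √(7/2) = 1.7914
Critical value for a one-sided test at α = 0.02: z_α = 2.054.
Power = Φ(δ − 2.054) = Φ(-0.262) = 0.3965.

Power ≈ 0.397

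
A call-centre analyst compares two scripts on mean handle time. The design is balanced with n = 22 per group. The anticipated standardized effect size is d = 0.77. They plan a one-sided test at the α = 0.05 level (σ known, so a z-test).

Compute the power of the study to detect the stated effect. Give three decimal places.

Power ≈ 0.818

Noncentrality parameter: δ = d·√(n/2) = 0.77 × √(22/2) = 2.5538
One-sided α = 0.05 → critical value z_{0.05} = 1.645.
Power = P(Z > 1.645 − δ) = Φ(0.909) = 0.8183.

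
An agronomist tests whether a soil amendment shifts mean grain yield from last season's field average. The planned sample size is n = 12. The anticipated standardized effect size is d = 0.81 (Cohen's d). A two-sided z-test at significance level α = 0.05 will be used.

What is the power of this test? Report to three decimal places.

Noncentrality parameter: δ = d·√n = 0.81 × √12 = 2.8059
Critical value for a two-sided test at α = 0.05: z_{α/2} = 1.960.
Power = Φ(δ − 1.960) + Φ(−δ − 1.960) = Φ(0.846) + Φ(-4.766) = 0.8012 + 0.0000 = 0.8012.

Power ≈ 0.801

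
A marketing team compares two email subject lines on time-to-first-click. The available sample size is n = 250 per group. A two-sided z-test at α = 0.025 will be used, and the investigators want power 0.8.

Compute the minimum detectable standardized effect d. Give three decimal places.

Required noncentrality: δ = z_{0.0125} + z_{0.20} = 2.241 + 0.842 = 3.083.
(The second rejection-region term Φ(−δ − z_{α/2}) is negligible and dropped.)
δ = d·√(n/2) ⇒ d = δ/√(n/2) = 3.083/√(250/2) = 0.2758.

d ≈ 0.276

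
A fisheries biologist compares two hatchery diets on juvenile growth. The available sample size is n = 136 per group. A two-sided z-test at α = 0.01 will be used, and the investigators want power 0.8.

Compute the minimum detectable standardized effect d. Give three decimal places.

Required noncentrality: δ = z_{0.005} + z_{0.20} = 2.576 + 0.842 = 3.417.
(The second rejection-region term Φ(−δ − z_{α/2}) is negligible and dropped.)
δ = d·√(n/2) ⇒ d = δ/√(n/2) = 3.417/√(136/2) = 0.4144.

d ≈ 0.414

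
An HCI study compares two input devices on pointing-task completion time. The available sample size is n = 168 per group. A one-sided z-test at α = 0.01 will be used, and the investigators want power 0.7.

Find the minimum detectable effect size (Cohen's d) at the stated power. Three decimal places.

d ≈ 0.311

Need Φ(δ − 2.326) = 0.7, so δ = 2.326 + 0.524 = 2.851.
δ = d·√(n/2) ⇒ d = δ/√(n/2) = 2.851/√(168/2) = 0.3110.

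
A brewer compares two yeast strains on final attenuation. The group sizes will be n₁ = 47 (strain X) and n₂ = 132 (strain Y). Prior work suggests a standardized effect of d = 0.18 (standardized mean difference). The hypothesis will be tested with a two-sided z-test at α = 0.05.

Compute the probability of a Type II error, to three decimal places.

β ≈ 0.815

Noncentrality parameter: δ = d / √(1/n₁ + 1/n₂) = 0.18 / √(1/47 + 1/132) = 1.0597
Two-sided α = 0.05 → critical value z_{0.025} = 1.960.
Power = Φ(δ − 1.960) + Φ(−δ − 1.960) = Φ(-0.900) + Φ(-3.020) = 0.1840 + 0.0013 = 0.1853.
Type II error: β = 1 − power = 1 − 0.1853 = 0.8147.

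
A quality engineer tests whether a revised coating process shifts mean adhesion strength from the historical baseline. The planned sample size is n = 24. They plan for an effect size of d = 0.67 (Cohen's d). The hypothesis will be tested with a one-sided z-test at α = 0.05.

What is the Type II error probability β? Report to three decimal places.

Noncentrality parameter: δ = d·√n = 0.67 × √24 = 3.2823
Critical value for a one-sided test at α = 0.05: z_α = 1.645.
Power = Φ(δ − 1.645) = Φ(1.637) = 0.9492.
Type II error: β = 1 − power = 1 − 0.9492 = 0.0508.

β ≈ 0.051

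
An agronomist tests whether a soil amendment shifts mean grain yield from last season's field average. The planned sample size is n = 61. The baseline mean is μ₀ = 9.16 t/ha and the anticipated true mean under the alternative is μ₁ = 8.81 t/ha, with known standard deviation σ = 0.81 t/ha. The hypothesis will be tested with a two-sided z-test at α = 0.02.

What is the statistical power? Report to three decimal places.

Standardized effect: d = |μ₁ − μ₀| / σ = |8.81 − 9.16| / 0.81 = 0.4321
Noncentrality parameter: δ = d·√n = 0.4321 × √61 = 3.3748
Critical value for a two-sided test at α = 0.02: z_{α/2} = 2.326.
Power = Φ(δ − 2.326) + Φ(−δ − 2.326) = Φ(1.048) + Φ(-5.701) = 0.8528 + 0.0000 = 0.8528.

Power ≈ 0.853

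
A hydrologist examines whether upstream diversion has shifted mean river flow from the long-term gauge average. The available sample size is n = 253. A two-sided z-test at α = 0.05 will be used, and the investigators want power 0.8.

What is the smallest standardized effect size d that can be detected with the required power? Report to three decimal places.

d ≈ 0.176

Need Φ(δ − 1.960) = 0.8, so δ = 1.960 + 0.842 = 2.802.
(The second rejection-region term Φ(−δ − z_{α/2}) is negligible and dropped.)
δ = d·√n ⇒ d = δ/√n = 2.802/√253 = 0.1761.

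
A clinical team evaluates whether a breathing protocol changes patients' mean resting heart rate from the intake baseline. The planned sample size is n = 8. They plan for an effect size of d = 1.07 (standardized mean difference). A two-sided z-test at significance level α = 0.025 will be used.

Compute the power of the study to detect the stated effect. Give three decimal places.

Noncentrality parameter: δ = d·√n = 1.07 × √8 = 3.0264
Critical value for a two-sided test at α = 0.025: z_{α/2} = 2.241.
Power = Φ(δ − 2.241) + Φ(−δ − 2.241) = Φ(0.785) + Φ(-5.268) = 0.7838 + 0.0000 = 0.7838.

Power ≈ 0.784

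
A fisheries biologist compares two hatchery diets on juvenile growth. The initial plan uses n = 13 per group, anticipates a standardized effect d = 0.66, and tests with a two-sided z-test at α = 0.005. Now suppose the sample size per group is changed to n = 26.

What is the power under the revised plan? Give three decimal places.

Power ≈ 0.335

With n = 26 per group: δ = d·√(n/2) = 0.66 × √(26/2) = 2.3797. Critical value z_{0.0025} = 2.807.
Revised power = Φ(δ − 2.807) + Φ(−δ − 2.807) = Φ(-0.427) + Φ(-5.187) = 0.3346 + 0.0000 = 0.3346.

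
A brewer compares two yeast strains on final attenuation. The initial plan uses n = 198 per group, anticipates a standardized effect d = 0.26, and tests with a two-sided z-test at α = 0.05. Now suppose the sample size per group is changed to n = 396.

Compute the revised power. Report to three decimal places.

Power ≈ 0.955

With n = 396 per group: δ = d·√(n/2) = 0.26 × √(396/2) = 3.6585. Critical value z_{0.025} = 1.960.
Revised power = Φ(δ − 1.960) + Φ(−δ − 1.960) = Φ(1.699) + Φ(-5.618) = 0.9553 + 0.0000 = 0.9553.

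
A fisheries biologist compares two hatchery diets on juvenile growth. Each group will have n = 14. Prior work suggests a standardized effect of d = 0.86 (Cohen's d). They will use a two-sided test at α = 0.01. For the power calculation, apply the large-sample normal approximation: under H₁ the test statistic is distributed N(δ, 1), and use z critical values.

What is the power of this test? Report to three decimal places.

Power ≈ 0.382

Noncentrality parameter: δ = d·√(n/2) = 0.86 × √(14/2) = 2.2753
Critical value for a two-sided test at α = 0.01: z_{α/2} = 2.576.
Power = Φ(δ − 2.576) + Φ(−δ − 2.576) = Φ(-0.300) + Φ(-4.851) = 0.3819 + 0.0000 = 0.3819.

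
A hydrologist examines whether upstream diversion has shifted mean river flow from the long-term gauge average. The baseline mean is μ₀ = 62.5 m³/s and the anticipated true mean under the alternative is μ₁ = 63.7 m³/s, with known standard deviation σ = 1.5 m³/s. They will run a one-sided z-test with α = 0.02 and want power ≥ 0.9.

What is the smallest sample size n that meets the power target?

Standardized effect: d = |μ₁ − μ₀| / σ = |63.7 − 62.5| / 1.5 = 0.8000
Set Φ(δ − 2.054) = 0.9; then δ − 2.054 = Φ⁻¹(0.9) = 1.282, giving δ = 3.335.
δ = d·√n ⇒ n = (δ/d)² = (3.335 / 0.8000)² = 17.38.
Round up to the next whole unit.

n = 18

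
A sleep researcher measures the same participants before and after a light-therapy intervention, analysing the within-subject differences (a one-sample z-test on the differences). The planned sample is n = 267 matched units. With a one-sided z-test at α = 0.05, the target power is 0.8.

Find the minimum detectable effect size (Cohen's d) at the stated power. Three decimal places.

d ≈ 0.152

Required noncentrality: δ = z_{0.05} + z_{0.20} = 1.645 + 0.842 = 2.486.
δ = d·√n ⇒ d = δ/√n = 2.486/√267 = 0.1522.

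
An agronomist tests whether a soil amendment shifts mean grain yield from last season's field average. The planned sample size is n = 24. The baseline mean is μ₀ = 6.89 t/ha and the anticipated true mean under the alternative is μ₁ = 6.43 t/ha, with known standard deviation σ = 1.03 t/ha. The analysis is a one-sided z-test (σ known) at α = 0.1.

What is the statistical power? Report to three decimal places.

Standardized effect: d = |μ₁ − μ₀| / σ = |6.43 − 6.89| / 1.03 = 0.4466
Noncentrality parameter: δ = d·√n = 0.4466 × √24 = 2.1879
One-sided α = 0.1 → critical value z_{0.1} = 1.282.
Power = Φ(δ − 1.282) = Φ(0.906) = 0.8176.

Power ≈ 0.818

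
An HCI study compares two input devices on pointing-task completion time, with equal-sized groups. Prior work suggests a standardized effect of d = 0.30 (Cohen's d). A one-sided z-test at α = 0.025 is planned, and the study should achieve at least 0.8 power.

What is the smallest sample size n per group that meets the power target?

For power 0.8 need Φ(δ − z_{0.025}) = 0.8, so δ = z_{0.025} + z_{0.20} = 1.960 + 0.842 = 2.802.
δ = d·√(n/2) ⇒ n = 2(δ/d)² = 2 × (2.802 / 0.30)² = 174.42.
Rounding up, n = 175 per group.

n = 175 per group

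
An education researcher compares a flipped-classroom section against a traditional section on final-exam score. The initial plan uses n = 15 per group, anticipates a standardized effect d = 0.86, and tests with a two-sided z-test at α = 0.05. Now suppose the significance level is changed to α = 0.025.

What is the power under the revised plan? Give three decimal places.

Power ≈ 0.545

δ = d·√(n/2) = 0.86 × √(15/2) = 2.3552 (unchanged). New critical value: z_{0.0125} = 2.241.
Revised power = Φ(δ − 2.241) + Φ(−δ − 2.241) = Φ(0.114) + Φ(-4.597) = 0.5453 + 0.0000 = 0.5453.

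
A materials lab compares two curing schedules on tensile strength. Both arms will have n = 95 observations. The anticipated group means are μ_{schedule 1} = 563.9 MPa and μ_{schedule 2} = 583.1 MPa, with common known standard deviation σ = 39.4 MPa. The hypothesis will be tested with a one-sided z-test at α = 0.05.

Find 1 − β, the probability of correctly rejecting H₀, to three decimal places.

Standardized effect: d = |μ_{schedule 1} − μ_{schedule 2}| / σ = |563.9 − 583.1| / 39.4 = 0.4873
Noncentrality parameter: λ = d·√(n/2) = 0.4873 × √(95/2) = 3.3585
Critical value for a one-sided test at α = 0.05: z_α = 1.645.
Power = Φ(λ − 1.645) = Φ(1.714) = 0.9567.

Power ≈ 0.957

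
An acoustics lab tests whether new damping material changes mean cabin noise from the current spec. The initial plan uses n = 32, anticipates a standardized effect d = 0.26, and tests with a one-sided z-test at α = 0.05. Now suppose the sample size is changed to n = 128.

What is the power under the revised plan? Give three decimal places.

With n = 128: δ = d·√n = 0.26 × √128 = 2.9416. Critical value z_{0.05} = 1.645.
Revised power = P(Z > 1.645 − δ) = Φ(1.297) = 0.9026.

Power ≈ 0.903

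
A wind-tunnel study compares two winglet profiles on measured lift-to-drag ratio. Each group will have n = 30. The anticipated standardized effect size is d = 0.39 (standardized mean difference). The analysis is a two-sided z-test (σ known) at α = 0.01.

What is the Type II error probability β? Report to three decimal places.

β ≈ 0.857

Noncentrality parameter: δ = d·√(n/2) = 0.39 × √(30/2) = 1.5105
Two-sided α = 0.01 → critical value z_{0.005} = 2.576.
Power = Φ(δ − 2.576) + Φ(−δ − 2.576) = Φ(-1.065) + Φ(-4.086) = 0.1434 + 0.0000 = 0.1434.
Type II error: β = 1 − power = 1 − 0.1434 = 0.8566.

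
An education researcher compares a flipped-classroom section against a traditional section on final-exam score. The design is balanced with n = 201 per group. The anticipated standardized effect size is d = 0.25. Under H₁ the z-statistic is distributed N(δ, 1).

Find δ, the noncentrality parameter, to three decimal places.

The noncentrality parameter scales effect size by the design's sample-size factor: δ = d·√(n/2) = 0.25 × √(201/2) = 2.5062

δ ≈ 2.506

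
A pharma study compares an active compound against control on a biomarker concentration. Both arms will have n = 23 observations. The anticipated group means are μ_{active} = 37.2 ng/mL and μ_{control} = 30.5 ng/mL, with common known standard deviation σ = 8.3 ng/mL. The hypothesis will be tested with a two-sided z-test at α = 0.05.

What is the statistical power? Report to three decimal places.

Power ≈ 0.782

Standardized effect: d = |μ_{active} − μ_{control}| / σ = |37.2 − 30.5| / 8.3 = 0.8072
Noncentrality parameter: δ = d·√(n/2) = 0.8072 × √(23/2) = 2.7374
Two-sided α = 0.05 → critical value z_{0.025} = 1.960.
Power = Φ(δ − 1.960) + Φ(−δ − 1.960) = Φ(0.777) + Φ(-4.697) = 0.7816 + 0.0000 = 0.7816.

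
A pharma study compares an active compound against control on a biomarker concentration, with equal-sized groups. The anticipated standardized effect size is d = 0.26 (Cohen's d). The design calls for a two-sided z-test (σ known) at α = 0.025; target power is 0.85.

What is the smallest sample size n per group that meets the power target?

Set Φ(δ − 2.241) = 0.85; then δ − 2.241 = Φ⁻¹(0.85) = 1.036, giving δ = 3.278.
(For δ > 0 the lower-tail rejection region contributes negligibly to power, so the one-term inversion is standard.)
δ = d·√(n/2) ⇒ n = 2(δ/d)² = 2 × (3.278 / 0.26)² = 317.88.
Rounding up, n = 318 per group.

n = 318 per group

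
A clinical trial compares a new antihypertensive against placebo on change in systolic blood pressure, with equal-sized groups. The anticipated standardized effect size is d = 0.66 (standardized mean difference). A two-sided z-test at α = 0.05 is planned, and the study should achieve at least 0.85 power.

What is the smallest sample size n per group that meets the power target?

For power 0.85 need Φ(δ − z_{0.025}) = 0.85, so δ = z_{0.025} + z_{0.15} = 1.960 + 1.036 = 2.996.
(Ignoring the negligible lower-tail rejection probability gives the usual closed-form inversion.)
δ = d·√(n/2) ⇒ n = 2(δ/d)² = 2 × (2.996 / 0.66)² = 41.22.
Round up to the next whole unit.

n = 42 per group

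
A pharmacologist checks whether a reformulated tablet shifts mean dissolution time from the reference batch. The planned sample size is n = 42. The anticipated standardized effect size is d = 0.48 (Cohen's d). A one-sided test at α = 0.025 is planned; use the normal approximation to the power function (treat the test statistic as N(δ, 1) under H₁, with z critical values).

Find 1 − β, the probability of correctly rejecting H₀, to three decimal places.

Power ≈ 0.875

Noncentrality parameter: δ = d·√n = 0.48 × √42 = 3.1108
Critical value for a one-sided test at α = 0.025: z_α = 1.960.
Power = Φ(δ − 1.960) = Φ(1.151) = 0.8751.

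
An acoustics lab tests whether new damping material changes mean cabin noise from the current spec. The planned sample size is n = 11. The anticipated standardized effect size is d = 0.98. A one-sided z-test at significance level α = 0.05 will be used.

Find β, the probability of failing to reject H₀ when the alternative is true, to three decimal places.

β ≈ 0.054

Noncentrality parameter: δ = d·√n = 0.98 × √11 = 3.2503
Critical value for a one-sided test at α = 0.05: z_α = 1.645.
Power = Φ(δ − 1.645) = Φ(1.605) = 0.9458.
Type II error: β = 1 − power = 1 − 0.9458 = 0.0542.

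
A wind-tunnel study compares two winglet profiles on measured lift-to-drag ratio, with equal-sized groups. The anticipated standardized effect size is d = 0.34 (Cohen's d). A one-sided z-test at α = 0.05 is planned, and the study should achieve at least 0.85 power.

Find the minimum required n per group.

n = 125 per group

For power 0.85 need Φ(δ − z_{0.05}) = 0.85, so δ = z_{0.05} + z_{0.15} = 1.645 + 1.036 = 2.681.
δ = d·√(n/2) ⇒ n = 2(δ/d)² = 2 × (2.681 / 0.34)² = 124.38.
Rounding up, n = 125 per group.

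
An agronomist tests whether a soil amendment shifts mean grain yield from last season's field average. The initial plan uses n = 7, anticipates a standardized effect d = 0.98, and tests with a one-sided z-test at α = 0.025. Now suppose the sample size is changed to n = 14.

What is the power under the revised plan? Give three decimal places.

Power ≈ 0.956

With n = 14: δ = d·√n = 0.98 × √14 = 3.6668. Critical value z_{0.025} = 1.960.
Revised power = Φ(δ − 1.960) = Φ(1.707) = 0.9561.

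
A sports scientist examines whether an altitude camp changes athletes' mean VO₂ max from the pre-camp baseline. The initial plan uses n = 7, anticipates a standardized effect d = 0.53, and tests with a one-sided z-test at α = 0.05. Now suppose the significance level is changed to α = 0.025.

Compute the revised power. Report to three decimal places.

δ = d·√n = 0.53 × √7 = 1.4022 (unchanged). New critical value: z_{0.025} = 1.960.
Revised power = Φ(δ − 1.960) = Φ(-0.558) = 0.2885.

Power ≈ 0.289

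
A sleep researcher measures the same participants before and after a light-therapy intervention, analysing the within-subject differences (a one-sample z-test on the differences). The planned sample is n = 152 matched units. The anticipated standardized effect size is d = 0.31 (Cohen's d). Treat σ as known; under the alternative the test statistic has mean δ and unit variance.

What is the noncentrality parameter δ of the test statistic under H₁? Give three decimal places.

δ ≈ 3.822

The noncentrality parameter scales effect size by the design's sample-size factor: δ = d·√n = 0.31 × √152 = 3.8219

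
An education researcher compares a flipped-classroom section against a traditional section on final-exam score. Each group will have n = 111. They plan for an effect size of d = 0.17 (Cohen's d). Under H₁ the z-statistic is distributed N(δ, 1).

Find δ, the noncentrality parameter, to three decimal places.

δ ≈ 1.266

The noncentrality parameter scales effect size by the design's sample-size factor: δ = d·√(n/2) = 0.17 × √(111/2) = 1.2665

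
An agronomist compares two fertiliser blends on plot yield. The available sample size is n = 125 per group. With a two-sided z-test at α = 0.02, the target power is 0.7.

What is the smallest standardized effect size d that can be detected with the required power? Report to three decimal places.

Required noncentrality: δ = z_{0.01} + z_{0.30} = 2.326 + 0.524 = 2.851.
(The second rejection-region term Φ(−δ − z_{α/2}) is negligible and dropped.)
δ = d·√(n/2) ⇒ d = δ/√(n/2) = 2.851/√(125/2) = 0.3606.

d ≈ 0.361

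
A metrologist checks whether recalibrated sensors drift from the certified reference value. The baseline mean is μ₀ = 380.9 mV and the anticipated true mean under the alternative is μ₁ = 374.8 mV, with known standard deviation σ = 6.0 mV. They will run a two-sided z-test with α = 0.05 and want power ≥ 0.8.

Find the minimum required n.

Standardized effect: d = |μ₁ − μ₀| / σ = |374.8 − 380.9| / 6.0 = 1.0167
For power 0.8 need Φ(δ − z_{0.025}) = 0.8, so δ = z_{0.025} + z_{0.20} = 1.960 + 0.842 = 2.802.
(For δ > 0 the lower-tail rejection region contributes negligibly to power, so the one-term inversion is standard.)
δ = d·√n ⇒ n = (δ/d)² = (2.802 / 1.0167)² = 7.59.
Round up to the next whole unit.

n = 8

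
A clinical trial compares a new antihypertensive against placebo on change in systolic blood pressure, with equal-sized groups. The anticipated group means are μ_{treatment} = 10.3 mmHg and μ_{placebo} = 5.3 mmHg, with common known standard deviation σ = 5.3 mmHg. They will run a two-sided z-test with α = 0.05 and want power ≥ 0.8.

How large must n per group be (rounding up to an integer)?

Standardized effect: d = |μ_{treatment} − μ_{placebo}| / σ = |10.3 − 5.3| / 5.3 = 0.9434
Set Φ(δ − 1.960) = 0.8; then δ − 1.960 = Φ⁻¹(0.8) = 0.842, giving δ = 2.802.
(For δ > 0 the lower-tail rejection region contributes negligibly to power, so the one-term inversion is standard.)
δ = d·√(n/2) ⇒ n = 2(δ/d)² = 2 × (2.802 / 0.9434)² = 17.64.
Rounding up, n = 18 per group.

n = 18 per group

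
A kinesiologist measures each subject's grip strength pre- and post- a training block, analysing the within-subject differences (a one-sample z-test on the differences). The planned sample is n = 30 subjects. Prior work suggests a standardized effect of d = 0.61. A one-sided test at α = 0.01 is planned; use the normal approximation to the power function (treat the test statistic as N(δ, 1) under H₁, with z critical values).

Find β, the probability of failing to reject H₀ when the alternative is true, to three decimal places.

β ≈ 0.155

Noncentrality parameter: δ = d·√n = 0.61 × √30 = 3.3411
One-sided α = 0.01 → critical value z_{0.01} = 2.326.
Power = Φ(δ − 2.326) = Φ(1.015) = 0.8449.
Type II error: β = 1 − power = 1 − 0.8449 = 0.1551.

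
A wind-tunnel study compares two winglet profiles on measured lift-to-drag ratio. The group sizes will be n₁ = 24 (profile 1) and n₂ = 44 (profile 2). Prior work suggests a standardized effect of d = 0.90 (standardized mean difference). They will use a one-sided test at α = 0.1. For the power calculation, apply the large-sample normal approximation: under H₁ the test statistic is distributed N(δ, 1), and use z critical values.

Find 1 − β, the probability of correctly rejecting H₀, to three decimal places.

Power ≈ 0.988

Noncentrality parameter: δ = d / √(1/n₁ + 1/n₂) = 0.90 / √(1/24 + 1/44) = 3.5467
One-sided α = 0.1 → critical value z_{0.1} = 1.282.
Power = Φ(δ − 1.282) = Φ(2.265) = 0.9882.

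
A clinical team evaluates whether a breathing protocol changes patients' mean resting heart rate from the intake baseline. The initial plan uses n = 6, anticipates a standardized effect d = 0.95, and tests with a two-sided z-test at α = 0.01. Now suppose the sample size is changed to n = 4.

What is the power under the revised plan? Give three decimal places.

With n = 4: δ = d·√n = 0.95 × √4 = 1.9000. Critical value z_{0.005} = 2.576.
Revised power = Φ(δ − 2.576) + Φ(−δ − 2.576) = Φ(-0.676) + Φ(-4.476) = 0.2496 + 0.0000 = 0.2496.

Power ≈ 0.250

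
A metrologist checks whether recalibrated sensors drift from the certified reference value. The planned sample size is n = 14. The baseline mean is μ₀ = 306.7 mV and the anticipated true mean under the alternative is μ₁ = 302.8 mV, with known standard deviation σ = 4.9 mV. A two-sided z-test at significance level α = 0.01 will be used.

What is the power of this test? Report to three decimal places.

Standardized effect: d = |μ₁ − μ₀| / σ = |302.8 − 306.7| / 4.9 = 0.7959
Noncentrality parameter: λ = d·√n = 0.7959 × √14 = 2.9781
Two-sided α = 0.01 → critical value z_{0.005} = 2.576.
Power = Φ(λ − 2.576) + Φ(−λ − 2.576) = Φ(0.402) + Φ(-5.554) = 0.6562 + 0.0000 = 0.6562.

Power ≈ 0.656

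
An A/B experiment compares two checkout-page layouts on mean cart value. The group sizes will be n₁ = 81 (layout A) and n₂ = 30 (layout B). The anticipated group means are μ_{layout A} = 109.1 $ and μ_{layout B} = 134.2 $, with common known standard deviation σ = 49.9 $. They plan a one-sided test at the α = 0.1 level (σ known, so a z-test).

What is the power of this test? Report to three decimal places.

Standardized effect: d = |μ_{layout A} − μ_{layout B}| / σ = |109.1 − 134.2| / 49.9 = 0.5030
Noncentrality parameter: λ = d / √(1/n₁ + 1/n₂) = 0.5030 / √(1/81 + 1/30) = 2.3535
Critical value for a one-sided test at α = 0.1: z_α = 1.282.
Power = Φ(λ − 1.282) = Φ(1.072) = 0.8581.

Power ≈ 0.858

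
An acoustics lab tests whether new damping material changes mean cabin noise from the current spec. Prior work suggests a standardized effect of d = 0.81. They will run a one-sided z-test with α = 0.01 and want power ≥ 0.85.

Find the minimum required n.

Set Φ(δ − 2.326) = 0.85; then δ − 2.326 = Φ⁻¹(0.85) = 1.036, giving δ = 3.363.
δ = d·√n ⇒ n = (δ/d)² = (3.363 / 0.81)² = 17.24.
Rounding up, n = 18.

n = 18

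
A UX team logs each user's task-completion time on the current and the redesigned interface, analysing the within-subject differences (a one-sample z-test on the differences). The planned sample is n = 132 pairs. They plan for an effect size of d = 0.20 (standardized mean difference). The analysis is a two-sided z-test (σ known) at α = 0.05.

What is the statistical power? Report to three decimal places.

Power ≈ 0.632

Noncentrality parameter: δ = d·√n = 0.20 × √132 = 2.2978
Critical value for a two-sided test at α = 0.05: z_{α/2} = 1.960.
Power = Φ(δ − 1.960) + Φ(−δ − 1.960) = Φ(0.338) + Φ(-4.258) = 0.6323 + 0.0000 = 0.6323.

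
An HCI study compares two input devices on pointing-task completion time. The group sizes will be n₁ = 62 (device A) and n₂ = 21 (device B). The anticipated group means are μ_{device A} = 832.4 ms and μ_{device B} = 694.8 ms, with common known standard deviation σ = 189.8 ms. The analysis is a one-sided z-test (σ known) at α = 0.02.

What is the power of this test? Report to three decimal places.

Standardized effect: d = |μ_{device A} − μ_{device B}| / σ = |832.4 − 694.8| / 189.8 = 0.7250
Noncentrality parameter: δ = d / √(1/n₁ + 1/n₂) = 0.7250 / √(1/62 + 1/21) = 2.8714
One-sided α = 0.02 → critical value z_{0.02} = 2.054.
Power = Φ(δ − 2.054) = Φ(0.818) = 0.7932.

Power ≈ 0.793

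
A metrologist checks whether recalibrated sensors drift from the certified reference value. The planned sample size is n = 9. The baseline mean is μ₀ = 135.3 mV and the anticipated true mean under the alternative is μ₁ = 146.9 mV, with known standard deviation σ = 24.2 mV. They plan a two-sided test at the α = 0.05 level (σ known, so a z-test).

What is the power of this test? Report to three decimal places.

Standardized effect: d = |μ₁ − μ₀| / σ = |146.9 − 135.3| / 24.2 = 0.4793
Noncentrality parameter: δ = d·√n = 0.4793 × √9 = 1.4380
Critical value for a two-sided test at α = 0.05: z_{α/2} = 1.960.
Power = Φ(δ − 1.960) + Φ(−δ − 1.960) = Φ(-0.522) + Φ(-3.398) = 0.3009 + 0.0003 = 0.3012.

Power ≈ 0.301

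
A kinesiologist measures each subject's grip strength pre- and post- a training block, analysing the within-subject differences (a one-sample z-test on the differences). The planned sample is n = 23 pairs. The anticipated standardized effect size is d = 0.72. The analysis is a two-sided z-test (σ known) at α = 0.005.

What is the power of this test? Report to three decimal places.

Noncentrality parameter: δ = d·√n = 0.72 × √23 = 3.4530
Two-sided α = 0.005 → critical value z_{0.0025} = 2.807.
Power = Φ(δ − 2.807) + Φ(−δ − 2.807) = Φ(0.646) + Φ(-6.260) = 0.7408 + 0.0000 = 0.7408.

Power ≈ 0.741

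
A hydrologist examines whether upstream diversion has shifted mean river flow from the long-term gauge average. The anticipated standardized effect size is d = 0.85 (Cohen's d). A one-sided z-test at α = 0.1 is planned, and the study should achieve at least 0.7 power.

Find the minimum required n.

n = 5

Set Φ(δ − 1.282) = 0.7; then δ − 1.282 = Φ⁻¹(0.7) = 0.524, giving δ = 1.806.
δ = d·√n ⇒ n = (δ/d)² = (1.806 / 0.85)² = 4.51.
Round up to the next whole unit.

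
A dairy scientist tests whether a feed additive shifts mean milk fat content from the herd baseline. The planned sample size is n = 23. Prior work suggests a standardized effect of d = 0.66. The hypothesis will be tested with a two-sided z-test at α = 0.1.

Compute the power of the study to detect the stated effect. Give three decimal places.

Power ≈ 0.936

Noncentrality parameter: δ = d·√n = 0.66 × √23 = 3.1652
Two-sided α = 0.1 → critical value z_{0.05} = 1.645.
Power = Φ(δ − 1.645) + Φ(−δ − 1.645) = Φ(1.520) + Φ(-4.810) = 0.9358 + 0.0000 = 0.9358.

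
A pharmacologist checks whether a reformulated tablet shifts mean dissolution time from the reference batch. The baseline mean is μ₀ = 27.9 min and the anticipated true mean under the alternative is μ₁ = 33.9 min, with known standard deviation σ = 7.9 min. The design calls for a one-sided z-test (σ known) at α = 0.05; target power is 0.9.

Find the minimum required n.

Standardized effect: d = |μ₁ − μ₀| / σ = |33.9 − 27.9| / 7.9 = 0.7595
Set Φ(δ − 1.645) = 0.9; then δ − 1.645 = Φ⁻¹(0.9) = 1.282, giving δ = 2.926.
δ = d·√n ⇒ n = (δ/d)² = (2.926 / 0.7595)² = 14.85.
Rounding up, n = 15.

n = 15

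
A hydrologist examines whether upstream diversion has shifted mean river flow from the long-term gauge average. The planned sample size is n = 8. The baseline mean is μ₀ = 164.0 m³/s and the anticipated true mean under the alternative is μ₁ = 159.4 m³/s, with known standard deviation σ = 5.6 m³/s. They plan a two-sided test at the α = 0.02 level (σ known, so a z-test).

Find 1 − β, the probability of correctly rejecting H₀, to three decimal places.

Standardized effect: d = |μ₁ − μ₀| / σ = |159.4 − 164.0| / 5.6 = 0.8214
Noncentrality parameter: δ = d·√n = 0.8214 × √8 = 2.3234
Critical value for a two-sided test at α = 0.02: z_{α/2} = 2.326.
Power = Φ(δ − 2.326) + Φ(−δ − 2.326) = Φ(-0.003) + Φ(-4.650) = 0.4988 + 0.0000 = 0.4988.

Power ≈ 0.499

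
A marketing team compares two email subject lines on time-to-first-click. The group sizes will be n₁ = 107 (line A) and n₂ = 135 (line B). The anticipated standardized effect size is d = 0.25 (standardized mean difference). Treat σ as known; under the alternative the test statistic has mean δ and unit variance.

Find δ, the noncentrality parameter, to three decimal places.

δ ≈ 1.931

The noncentrality parameter scales effect size by the design's sample-size factor: δ = d / √(1/n₁ + 1/n₂) = 0.25 / √(1/107 + 1/135) = 1.9315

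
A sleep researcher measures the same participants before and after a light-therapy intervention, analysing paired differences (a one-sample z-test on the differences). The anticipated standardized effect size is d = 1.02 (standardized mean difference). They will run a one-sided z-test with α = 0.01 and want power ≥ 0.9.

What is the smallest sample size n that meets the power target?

n = 13

For power 0.9 need Φ(δ − z_{0.01}) = 0.9, so δ = z_{0.01} + z_{0.10} = 2.326 + 1.282 = 3.608.
δ = d·√n ⇒ n = (δ/d)² = (3.608 / 1.02)² = 12.51.
Rounding up, n = 13.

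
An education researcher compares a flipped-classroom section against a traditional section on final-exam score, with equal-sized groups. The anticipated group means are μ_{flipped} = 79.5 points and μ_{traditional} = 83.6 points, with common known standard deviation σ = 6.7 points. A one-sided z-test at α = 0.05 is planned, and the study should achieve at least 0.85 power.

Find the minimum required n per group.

n = 39 per group

Standardized effect: d = |μ_{flipped} − μ_{traditional}| / σ = |79.5 − 83.6| / 6.7 = 0.6119
Set Φ(δ − 1.645) = 0.85; then δ − 1.645 = Φ⁻¹(0.85) = 1.036, giving δ = 2.681.
δ = d·√(n/2) ⇒ n = 2(δ/d)² = 2 × (2.681 / 0.6119)² = 38.40.
Round up to the next whole unit.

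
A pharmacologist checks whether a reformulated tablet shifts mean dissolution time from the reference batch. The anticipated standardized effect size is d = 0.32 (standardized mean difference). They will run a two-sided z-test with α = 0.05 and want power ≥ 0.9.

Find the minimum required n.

n = 103

Set Φ(δ − 1.960) = 0.9; then δ − 1.960 = Φ⁻¹(0.9) = 1.282, giving δ = 3.242.
(For δ > 0 the lower-tail rejection region contributes negligibly to power, so the one-term inversion is standard.)
δ = d·√n ⇒ n = (δ/d)² = (3.242 / 0.32)² = 102.61.
Rounding up, n = 103.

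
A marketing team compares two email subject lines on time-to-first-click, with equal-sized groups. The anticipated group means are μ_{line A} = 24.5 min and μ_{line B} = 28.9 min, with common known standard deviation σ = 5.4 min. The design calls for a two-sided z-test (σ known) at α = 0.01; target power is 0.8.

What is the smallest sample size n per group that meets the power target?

n = 36 per group

Standardized effect: d = |μ_{line A} − μ_{line B}| / σ = |24.5 − 28.9| / 5.4 = 0.8148
For power 0.8 need Φ(δ − z_{0.005}) = 0.8, so δ = z_{0.005} + z_{0.20} = 2.576 + 0.842 = 3.417.
(For δ > 0 the lower-tail rejection region contributes negligibly to power, so the one-term inversion is standard.)
δ = d·√(n/2) ⇒ n = 2(δ/d)² = 2 × (3.417 / 0.8148)² = 35.18.
Rounding up, n = 36 per group.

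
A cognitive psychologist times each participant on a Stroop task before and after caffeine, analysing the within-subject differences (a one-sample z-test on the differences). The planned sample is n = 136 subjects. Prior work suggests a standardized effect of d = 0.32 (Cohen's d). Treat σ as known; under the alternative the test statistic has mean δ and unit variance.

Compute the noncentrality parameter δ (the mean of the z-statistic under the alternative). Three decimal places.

δ = d·√n = 0.32 × √136 = 3.7318

δ ≈ 3.732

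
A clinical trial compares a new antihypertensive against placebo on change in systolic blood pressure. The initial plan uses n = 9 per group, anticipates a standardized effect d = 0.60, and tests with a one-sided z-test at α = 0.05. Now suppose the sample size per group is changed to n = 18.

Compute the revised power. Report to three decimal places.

Power ≈ 0.562

With n = 18 per group: δ = d·√(n/2) = 0.60 × √(18/2) = 1.8000. Critical value z_{0.05} = 1.645.
Revised power = Φ(δ − 1.645) = Φ(0.155) = 0.5616.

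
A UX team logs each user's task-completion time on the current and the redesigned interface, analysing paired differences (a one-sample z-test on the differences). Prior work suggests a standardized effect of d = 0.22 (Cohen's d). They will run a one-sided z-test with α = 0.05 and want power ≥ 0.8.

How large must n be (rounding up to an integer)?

n = 128

For power 0.8 need Φ(δ − z_{0.05}) = 0.8, so δ = z_{0.05} + z_{0.20} = 1.645 + 0.842 = 2.486.
δ = d·√n ⇒ n = (δ/d)² = (2.486 / 0.22)² = 127.74.
Round up to the next whole unit.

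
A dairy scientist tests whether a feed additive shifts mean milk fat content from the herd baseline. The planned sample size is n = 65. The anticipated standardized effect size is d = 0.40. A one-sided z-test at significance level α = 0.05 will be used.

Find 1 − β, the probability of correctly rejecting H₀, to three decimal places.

Noncentrality parameter: δ = d·√n = 0.40 × √65 = 3.2249
One-sided α = 0.05 → critical value z_{0.05} = 1.645.
Power = Φ(δ − 1.645) = Φ(1.580) = 0.9430.

Power ≈ 0.943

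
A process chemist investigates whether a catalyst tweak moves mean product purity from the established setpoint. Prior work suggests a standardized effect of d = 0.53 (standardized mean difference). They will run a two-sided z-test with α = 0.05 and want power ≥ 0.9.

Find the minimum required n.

n = 38

For power 0.9 need Φ(δ − z_{0.025}) = 0.9, so δ = z_{0.025} + z_{0.10} = 1.960 + 1.282 = 3.242.
(Ignoring the negligible lower-tail rejection probability gives the usual closed-form inversion.)
δ = d·√n ⇒ n = (δ/d)² = (3.242 / 0.53)² = 37.41.
Round up to the next whole unit.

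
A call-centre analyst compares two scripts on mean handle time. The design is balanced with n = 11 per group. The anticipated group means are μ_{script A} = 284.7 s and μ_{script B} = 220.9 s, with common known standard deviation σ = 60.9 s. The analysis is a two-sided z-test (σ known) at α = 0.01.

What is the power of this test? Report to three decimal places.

Standardized effect: d = |μ_{script A} − μ_{script B}| / σ = |284.7 − 220.9| / 60.9 = 1.0476
Noncentrality parameter: δ = d·√(n/2) = 1.0476 × √(11/2) = 2.4569
Critical value for a two-sided test at α = 0.01: z_{α/2} = 2.576.
Power = Φ(δ − 2.576) + Φ(−δ − 2.576) = Φ(-0.119) + Φ(-5.033) = 0.4527 + 0.0000 = 0.4527.

Power ≈ 0.453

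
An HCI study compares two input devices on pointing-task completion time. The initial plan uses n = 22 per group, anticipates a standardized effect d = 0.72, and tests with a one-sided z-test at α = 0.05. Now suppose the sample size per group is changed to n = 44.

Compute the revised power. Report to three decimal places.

Power ≈ 0.958

With n = 44 per group: δ = d·√(n/2) = 0.72 × √(44/2) = 3.3771. Critical value z_{0.05} = 1.645.
Revised power = P(Z > 1.645 − δ) = Φ(1.732) = 0.9584.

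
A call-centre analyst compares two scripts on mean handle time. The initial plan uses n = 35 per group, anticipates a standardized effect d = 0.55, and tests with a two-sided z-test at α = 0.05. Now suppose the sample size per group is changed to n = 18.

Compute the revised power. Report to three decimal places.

Power ≈ 0.378

With n = 18 per group: δ = d·√(n/2) = 0.55 × √(18/2) = 1.6500. Critical value z_{0.025} = 1.960.
Revised power = Φ(δ − 1.960) + Φ(−δ − 1.960) = Φ(-0.310) + Φ(-3.610) = 0.3783 + 0.0002 = 0.3784.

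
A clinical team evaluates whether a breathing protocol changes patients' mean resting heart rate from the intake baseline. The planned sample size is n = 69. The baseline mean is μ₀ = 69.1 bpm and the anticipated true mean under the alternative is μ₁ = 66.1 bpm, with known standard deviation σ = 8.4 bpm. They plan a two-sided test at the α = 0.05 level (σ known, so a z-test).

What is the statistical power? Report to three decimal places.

Power ≈ 0.843

Standardized effect: d = |μ₁ − μ₀| / σ = |66.1 − 69.1| / 8.4 = 0.3571
Noncentrality parameter: δ = d·√n = 0.3571 × √69 = 2.9667
Two-sided α = 0.05 → critical value z_{0.025} = 1.960.
Power = Φ(δ − 1.960) + Φ(−δ − 1.960) = Φ(1.007) + Φ(-4.927) = 0.8430 + 0.0000 = 0.8430.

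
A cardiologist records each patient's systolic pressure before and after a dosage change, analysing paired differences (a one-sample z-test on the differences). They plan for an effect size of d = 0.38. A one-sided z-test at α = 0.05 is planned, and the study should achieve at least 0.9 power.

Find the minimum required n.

Set Φ(δ − 1.645) = 0.9; then δ − 1.645 = Φ⁻¹(0.9) = 1.282, giving δ = 2.926.
δ = d·√n ⇒ n = (δ/d)² = (2.926 / 0.38)² = 59.31.
Rounding up, n = 60.

n = 60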